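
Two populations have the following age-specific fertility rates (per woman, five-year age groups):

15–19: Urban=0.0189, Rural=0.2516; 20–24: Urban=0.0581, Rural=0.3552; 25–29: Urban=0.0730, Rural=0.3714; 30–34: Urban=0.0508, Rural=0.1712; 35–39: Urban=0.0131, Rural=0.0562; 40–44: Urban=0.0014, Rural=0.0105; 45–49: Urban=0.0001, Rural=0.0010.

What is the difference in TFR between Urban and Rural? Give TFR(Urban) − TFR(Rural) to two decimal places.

-5.01

Urban:
  Sum of ASFRs = 0.0189 + 0.0581 + 0.0730 + 0.0508 + 0.0131 + 0.0014 + 0.0001 = 0.2154
  TFR = 5 × 0.2154 = 1.077
Rural:
  Sum of ASFRs = 0.2516 + 0.3552 + 0.3714 + 0.1712 + 0.0562 + 0.0105 + 0.0010 = 1.2171
  TFR = 5 × 1.2171 = 6.0855
Difference = 1.077 − 6.0855 = -5.0085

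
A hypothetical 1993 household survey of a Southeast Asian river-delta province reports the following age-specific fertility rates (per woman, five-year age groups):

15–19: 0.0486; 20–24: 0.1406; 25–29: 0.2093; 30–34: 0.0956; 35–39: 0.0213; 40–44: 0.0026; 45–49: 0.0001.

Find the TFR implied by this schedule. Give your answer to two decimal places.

Sum of ASFRs = 0.0486 + 0.1406 + 0.2093 + 0.0956 + 0.0213 + 0.0026 + 0.0001 = 0.5181
TFR = 5 × 0.5181 = 2.5905

2.59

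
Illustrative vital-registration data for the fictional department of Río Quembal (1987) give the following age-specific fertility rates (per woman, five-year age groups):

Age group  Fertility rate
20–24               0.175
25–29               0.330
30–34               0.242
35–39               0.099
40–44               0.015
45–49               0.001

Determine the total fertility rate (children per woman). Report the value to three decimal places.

Sum of ASFRs = 0.175 + 0.330 + 0.242 + 0.099 + 0.015 + 0.001 = 0.862
TFR = 5 × 0.862 = 4.31

4.310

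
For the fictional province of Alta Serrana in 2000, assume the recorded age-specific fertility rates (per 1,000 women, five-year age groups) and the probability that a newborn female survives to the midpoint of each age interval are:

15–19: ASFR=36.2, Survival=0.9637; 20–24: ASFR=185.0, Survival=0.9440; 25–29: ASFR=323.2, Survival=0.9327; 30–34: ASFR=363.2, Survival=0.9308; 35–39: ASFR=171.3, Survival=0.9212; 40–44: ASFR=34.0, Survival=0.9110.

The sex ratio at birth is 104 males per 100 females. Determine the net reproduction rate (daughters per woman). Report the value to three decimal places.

Proportion female at birth = 100 / (100 + 104) = 0.49020.
Per-age-group product (5 × ASFR × survival probability):
  15–19: 5 × 36.2/1000 × 0.9637 = 0.17443
  20–24: 5 × 185.0/1000 × 0.9440 = 0.87320
  25–29: 5 × 323.2/1000 × 0.9327 = 1.50724
  30–34: 5 × 363.2/1000 × 0.9308 = 1.69033
  35–39: 5 × 171.3/1000 × 0.9212 = 0.78901
  40–44: 5 × 34.0/1000 × 0.9110 = 0.15487
Sum = 5.18908
NRR = 0.49020 × 5.18908 = 2.54369

2.544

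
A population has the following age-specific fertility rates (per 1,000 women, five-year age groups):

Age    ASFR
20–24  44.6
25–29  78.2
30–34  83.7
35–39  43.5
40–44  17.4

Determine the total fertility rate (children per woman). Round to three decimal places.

1.337

Sum of ASFRs = 44.6 + 78.2 + 83.7 + 43.5 + 17.4 = 267.4
TFR = 5 × 267.4 / 1000 = 1.337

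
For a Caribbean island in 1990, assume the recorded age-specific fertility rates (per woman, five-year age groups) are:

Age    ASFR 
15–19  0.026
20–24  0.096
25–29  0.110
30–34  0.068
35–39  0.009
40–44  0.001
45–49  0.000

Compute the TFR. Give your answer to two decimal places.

1.55

Sum of ASFRs = 0.026 + 0.096 + 0.110 + 0.068 + 0.009 + 0.001 + 0.000 = 0.310
TFR = 5 × 0.310 = 1.55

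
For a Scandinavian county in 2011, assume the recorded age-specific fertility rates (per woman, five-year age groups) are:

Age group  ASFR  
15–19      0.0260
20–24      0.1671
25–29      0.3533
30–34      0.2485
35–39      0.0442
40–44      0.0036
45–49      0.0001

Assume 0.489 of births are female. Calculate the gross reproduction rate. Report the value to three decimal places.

Proportion female at birth = 0.489.
Sum of ASFRs = 0.0260 + 0.1671 + 0.3533 + 0.2485 + 0.0442 + 0.0036 + 0.0001 = 0.8428
TFR = 5 × 0.8428 = 4.214
GRR = 0.489 × 4.214 = 2.06065

2.061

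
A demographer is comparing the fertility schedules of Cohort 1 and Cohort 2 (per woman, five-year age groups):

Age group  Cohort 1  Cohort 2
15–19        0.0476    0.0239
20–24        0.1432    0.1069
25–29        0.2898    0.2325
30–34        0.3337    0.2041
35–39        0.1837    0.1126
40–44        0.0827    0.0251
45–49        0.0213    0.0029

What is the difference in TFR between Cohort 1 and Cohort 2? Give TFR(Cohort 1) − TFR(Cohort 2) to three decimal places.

1.970

Cohort 1:
  Sum of ASFRs = 0.0476 + 0.1432 + 0.2898 + 0.3337 + 0.1837 + 0.0827 + 0.0213 = 1.1020
  TFR = 5 × 1.1020 = 5.51
Cohort 2:
  Sum of ASFRs = 0.0239 + 0.1069 + 0.2325 + 0.2041 + 0.1126 + 0.0251 + 0.0029 = 0.7080
  TFR = 5 × 0.7080 = 3.54
Difference = 5.51 − 3.54 = 1.97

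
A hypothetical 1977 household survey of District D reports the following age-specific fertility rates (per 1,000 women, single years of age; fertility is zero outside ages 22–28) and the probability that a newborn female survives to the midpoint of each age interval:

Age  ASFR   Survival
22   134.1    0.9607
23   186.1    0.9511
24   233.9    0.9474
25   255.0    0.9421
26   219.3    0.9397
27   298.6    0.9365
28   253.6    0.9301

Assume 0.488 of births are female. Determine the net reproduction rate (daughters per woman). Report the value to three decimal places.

Proportion female at birth = 0.488.
Weighting each age-specific rate by interval width and survival:
  22: 1 × 134.1/1000 × 0.9607 = 0.12883
  23: 1 × 186.1/1000 × 0.9511 = 0.17700
  24: 1 × 233.9/1000 × 0.9474 = 0.22160
  25: 1 × 255.0/1000 × 0.9421 = 0.24024
  26: 1 × 219.3/1000 × 0.9397 = 0.20608
  27: 1 × 298.6/1000 × 0.9365 = 0.27964
  28: 1 × 253.6/1000 × 0.9301 = 0.23587
Sum = 1.48926
NRR = 0.488 × 1.48926 = 0.72676

0.727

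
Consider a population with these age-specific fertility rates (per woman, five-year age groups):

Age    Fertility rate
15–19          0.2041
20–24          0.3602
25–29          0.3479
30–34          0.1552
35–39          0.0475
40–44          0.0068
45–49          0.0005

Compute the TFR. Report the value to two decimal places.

5.61

Sum of ASFRs = 0.2041 + 0.3602 + 0.3479 + 0.1552 + 0.0475 + 0.0068 + 0.0005 = 1.1222
TFR = 5 × 1.1222 = 5.611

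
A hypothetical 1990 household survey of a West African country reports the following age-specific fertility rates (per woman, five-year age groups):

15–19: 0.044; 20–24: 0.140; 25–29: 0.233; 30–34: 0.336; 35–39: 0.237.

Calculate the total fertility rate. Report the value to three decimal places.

4.950

Sum of ASFRs = 0.044 + 0.140 + 0.233 + 0.336 + 0.237 = 0.990
TFR = 5 × 0.990 = 4.95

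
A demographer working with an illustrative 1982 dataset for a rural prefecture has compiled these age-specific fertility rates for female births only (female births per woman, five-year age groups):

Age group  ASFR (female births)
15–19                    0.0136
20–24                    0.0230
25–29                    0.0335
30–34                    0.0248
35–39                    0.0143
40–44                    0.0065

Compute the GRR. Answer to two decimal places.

Sum of female ASFRs = 0.0136 + 0.0230 + 0.0335 + 0.0248 + 0.0143 + 0.0065 = 0.1157
GRR = 5 × 0.1157 = 0.5785

0.58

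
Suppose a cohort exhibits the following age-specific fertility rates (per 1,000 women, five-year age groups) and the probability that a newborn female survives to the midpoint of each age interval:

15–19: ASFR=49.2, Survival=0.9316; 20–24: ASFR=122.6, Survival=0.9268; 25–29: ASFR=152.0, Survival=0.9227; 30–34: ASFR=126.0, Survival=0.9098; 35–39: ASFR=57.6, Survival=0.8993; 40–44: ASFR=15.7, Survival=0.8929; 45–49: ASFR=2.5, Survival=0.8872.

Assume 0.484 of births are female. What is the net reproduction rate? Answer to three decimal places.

Proportion female at birth = 0.484.
Each age group contributes 5 × ASFR × survival:
  15–19: 5 × 49.2/1000 × 0.9316 = 0.22917
  20–24: 5 × 122.6/1000 × 0.9268 = 0.56813
  25–29: 5 × 152.0/1000 × 0.9227 = 0.70125
  30–34: 5 × 126.0/1000 × 0.9098 = 0.57317
  35–39: 5 × 57.6/1000 × 0.8993 = 0.25900
  40–44: 5 × 15.7/1000 × 0.8929 = 0.07009
  45–49: 5 × 2.5/1000 × 0.8872 = 0.01109
Sum = 2.41190
NRR = 0.484 × 2.41190 = 1.16736
With NRR above 1 the population is above replacement fertility.

1.167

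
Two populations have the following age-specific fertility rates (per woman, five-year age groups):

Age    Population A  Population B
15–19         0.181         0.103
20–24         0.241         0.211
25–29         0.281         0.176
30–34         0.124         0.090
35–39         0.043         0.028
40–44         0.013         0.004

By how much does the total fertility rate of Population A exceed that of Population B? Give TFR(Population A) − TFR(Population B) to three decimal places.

1.355

Population A:
  Sum of ASFRs = 0.181 + 0.241 + 0.281 + 0.124 + 0.043 + 0.013 = 0.883
  TFR = 5 × 0.883 = 4.415
Population B:
  Sum of ASFRs = 0.103 + 0.211 + 0.176 + 0.090 + 0.028 + 0.004 = 0.612
  TFR = 5 × 0.612 = 3.06
Difference = 4.415 − 3.06 = 1.355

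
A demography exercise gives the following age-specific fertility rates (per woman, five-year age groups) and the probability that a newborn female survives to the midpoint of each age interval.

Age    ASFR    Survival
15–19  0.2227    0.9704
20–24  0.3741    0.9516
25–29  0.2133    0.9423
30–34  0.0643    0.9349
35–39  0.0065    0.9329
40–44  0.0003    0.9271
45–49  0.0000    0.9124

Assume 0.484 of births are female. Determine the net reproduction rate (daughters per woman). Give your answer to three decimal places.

Proportion female at birth = 0.484.
Survival-weighted fertility by age (5·fₓ·Sₓ):
  15–19: 5 × 0.2227 × 0.9704 = 1.08054
  20–24: 5 × 0.3741 × 0.9516 = 1.77997
  25–29: 5 × 0.2133 × 0.9423 = 1.00496
  30–34: 5 × 0.0643 × 0.9349 = 0.30057
  35–39: 5 × 0.0065 × 0.9329 = 0.03032
  40–44: 5 × 0.0003 × 0.9271 = 0.00139
  45–49: 5 × 0.0000 × 0.9124 = 0.00000
Sum = 4.19775
NRR = 0.484 × 4.19775 = 2.03171
NRR > 1, so each generation more than replaces itself.

2.032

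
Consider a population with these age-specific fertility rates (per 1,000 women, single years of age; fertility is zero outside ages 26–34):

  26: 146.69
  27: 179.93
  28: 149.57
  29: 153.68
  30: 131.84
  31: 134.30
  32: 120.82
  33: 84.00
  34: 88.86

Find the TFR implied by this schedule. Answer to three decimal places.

1.190

Sum of ASFRs = 146.69 + 179.93 + 149.57 + 153.68 + 131.84 + 134.30 + 120.82 + 84.00 + 88.86 = 1189.69
TFR = 1189.69 / 1000 = 1.18969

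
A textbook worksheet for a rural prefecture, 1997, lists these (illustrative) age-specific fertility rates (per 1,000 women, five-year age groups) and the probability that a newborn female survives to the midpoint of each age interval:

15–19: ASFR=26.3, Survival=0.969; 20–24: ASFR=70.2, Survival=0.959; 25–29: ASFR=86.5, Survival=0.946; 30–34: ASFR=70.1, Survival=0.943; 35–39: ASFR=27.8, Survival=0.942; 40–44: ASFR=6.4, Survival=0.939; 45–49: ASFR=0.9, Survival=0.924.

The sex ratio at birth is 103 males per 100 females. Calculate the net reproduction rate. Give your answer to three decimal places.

0.674

Proportion female at birth = 100 / (100 + 103) = 0.49261.
Each age group contributes 5 × ASFR × survival:
  15–19: 5 × 26.3/1000 × 0.969 = 0.12742
  20–24: 5 × 70.2/1000 × 0.959 = 0.33661
  25–29: 5 × 86.5/1000 × 0.946 = 0.40915
  30–34: 5 × 70.1/1000 × 0.943 = 0.33052
  35–39: 5 × 27.8/1000 × 0.942 = 0.13094
  40–44: 5 × 6.4/1000 × 0.939 = 0.03005
  45–49: 5 × 0.9/1000 × 0.924 = 0.00416
Sum = 1.36885
NRR = 0.49261 × 1.36885 = 0.67431
An NRR under 1 implies long-run decline under these rates.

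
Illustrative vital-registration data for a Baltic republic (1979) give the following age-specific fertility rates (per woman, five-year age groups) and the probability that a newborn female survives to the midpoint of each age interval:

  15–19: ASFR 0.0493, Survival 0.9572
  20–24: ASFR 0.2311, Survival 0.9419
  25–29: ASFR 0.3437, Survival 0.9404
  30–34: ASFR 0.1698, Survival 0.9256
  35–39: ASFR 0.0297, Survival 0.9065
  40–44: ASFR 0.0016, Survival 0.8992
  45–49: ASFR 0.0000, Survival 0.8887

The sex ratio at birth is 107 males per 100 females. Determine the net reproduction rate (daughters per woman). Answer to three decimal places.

1.869

Proportion female at birth = 100 / (100 + 107) = 0.48309.
Each age group contributes 5 × ASFR × survival:
  15–19: 5 × 0.0493 × 0.9572 = 0.23595
  20–24: 5 × 0.2311 × 0.9419 = 1.08837
  25–29: 5 × 0.3437 × 0.9404 = 1.61608
  30–34: 5 × 0.1698 × 0.9256 = 0.78583
  35–39: 5 × 0.0297 × 0.9065 = 0.13462
  40–44: 5 × 0.0016 × 0.8992 = 0.00719
  45–49: 5 × 0.0000 × 0.8887 = 0.00000
Sum = 3.86804
NRR = 0.48309 × 3.86804 = 1.86861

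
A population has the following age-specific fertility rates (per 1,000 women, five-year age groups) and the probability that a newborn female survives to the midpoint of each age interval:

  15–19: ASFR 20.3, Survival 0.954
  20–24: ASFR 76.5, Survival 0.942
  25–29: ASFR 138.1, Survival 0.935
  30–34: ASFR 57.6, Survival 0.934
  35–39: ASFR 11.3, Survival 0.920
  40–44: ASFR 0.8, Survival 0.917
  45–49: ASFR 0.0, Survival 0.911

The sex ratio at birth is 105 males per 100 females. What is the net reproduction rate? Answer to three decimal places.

0.696

Proportion female at birth = 100 / (100 + 105) = 0.48780.
Survival-weighted fertility by age (5·fₓ·Sₓ):
  15–19: 5 × 20.3/1000 × 0.954 = 0.09683
  20–24: 5 × 76.5/1000 × 0.942 = 0.36032
  25–29: 5 × 138.1/1000 × 0.935 = 0.64562
  30–34: 5 × 57.6/1000 × 0.934 = 0.26899
  35–39: 5 × 11.3/1000 × 0.920 = 0.05198
  40–44: 5 × 0.8/1000 × 0.917 = 0.00367
  45–49: 5 × 0.0/1000 × 0.911 = 0.00000
Sum = 1.42741
NRR = 0.48780 × 1.42741 = 0.69629
NRR < 1, so the cohort does not fully replace itself.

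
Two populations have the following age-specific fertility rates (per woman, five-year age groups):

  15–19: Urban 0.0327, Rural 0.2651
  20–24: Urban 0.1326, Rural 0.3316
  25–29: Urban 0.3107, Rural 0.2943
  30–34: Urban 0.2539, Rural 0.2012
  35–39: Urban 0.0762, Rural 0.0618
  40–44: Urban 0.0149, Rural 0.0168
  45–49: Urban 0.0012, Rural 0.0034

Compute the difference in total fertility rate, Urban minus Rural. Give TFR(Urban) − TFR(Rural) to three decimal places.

-1.760

Urban:
  Sum of ASFRs = 0.0327 + 0.1326 + 0.3107 + 0.2539 + 0.0762 + 0.0149 + 0.0012 = 0.8222
  TFR = 5 × 0.8222 = 4.111
Rural:
  Sum of ASFRs = 0.2651 + 0.3316 + 0.2943 + 0.2012 + 0.0618 + 0.0168 + 0.0034 = 1.1742
  TFR = 5 × 1.1742 = 5.871
Difference = 4.111 − 5.871 = -1.76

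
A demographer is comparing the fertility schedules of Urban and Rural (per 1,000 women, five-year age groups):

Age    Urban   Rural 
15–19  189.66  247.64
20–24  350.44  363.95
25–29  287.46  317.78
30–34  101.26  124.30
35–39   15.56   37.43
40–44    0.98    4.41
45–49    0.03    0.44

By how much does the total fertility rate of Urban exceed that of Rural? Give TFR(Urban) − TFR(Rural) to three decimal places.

Urban:
  Sum of ASFRs = 189.66 + 350.44 + 287.46 + 101.26 + 15.56 + 0.98 + 0.03 = 945.39
  TFR = 5 × 945.39 / 1000 = 4.72695
Rural:
  Sum of ASFRs = 247.64 + 363.95 + 317.78 + 124.30 + 37.43 + 4.41 + 0.44 = 1095.95
  TFR = 5 × 1095.95 / 1000 = 5.47975
Difference = 4.72695 − 5.47975 = -0.7528

-0.753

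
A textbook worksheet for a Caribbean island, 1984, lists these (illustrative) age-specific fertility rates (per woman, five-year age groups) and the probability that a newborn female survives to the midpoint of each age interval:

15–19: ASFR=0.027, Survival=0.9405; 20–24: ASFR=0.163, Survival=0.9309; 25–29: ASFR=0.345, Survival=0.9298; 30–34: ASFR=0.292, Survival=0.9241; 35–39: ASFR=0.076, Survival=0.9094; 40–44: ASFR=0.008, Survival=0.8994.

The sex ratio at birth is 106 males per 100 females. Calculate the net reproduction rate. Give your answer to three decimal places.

2.049

Proportion female at birth = 100 / (100 + 106) = 0.48544.
Survival-weighted fertility by age (5·fₓ·Sₓ):
  15–19: 5 × 0.027 × 0.9405 = 0.12697
  20–24: 5 × 0.163 × 0.9309 = 0.75868
  25–29: 5 × 0.345 × 0.9298 = 1.60391
  30–34: 5 × 0.292 × 0.9241 = 1.34919
  35–39: 5 × 0.076 × 0.9094 = 0.34557
  40–44: 5 × 0.008 × 0.8994 = 0.03598
Sum = 4.22030
NRR = 0.48544 × 4.22030 = 2.04870
NRR > 1, so each generation more than replaces itself.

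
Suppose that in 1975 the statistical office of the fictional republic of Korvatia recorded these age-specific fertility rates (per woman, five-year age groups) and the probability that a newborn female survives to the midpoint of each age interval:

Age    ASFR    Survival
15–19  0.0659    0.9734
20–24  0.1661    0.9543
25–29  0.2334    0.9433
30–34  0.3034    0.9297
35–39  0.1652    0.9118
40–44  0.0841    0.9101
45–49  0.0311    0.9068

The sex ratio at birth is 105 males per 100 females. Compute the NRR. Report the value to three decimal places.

Proportion female at birth = 100 / (100 + 105) = 0.48780.
Each age group contributes 5 × ASFR × survival:
  15–19: 5 × 0.0659 × 0.9734 = 0.32074
  20–24: 5 × 0.1661 × 0.9543 = 0.79255
  25–29: 5 × 0.2334 × 0.9433 = 1.10083
  30–34: 5 × 0.3034 × 0.9297 = 1.41035
  35–39: 5 × 0.1652 × 0.9118 = 0.75315
  40–44: 5 × 0.0841 × 0.9101 = 0.38270
  45–49: 5 × 0.0311 × 0.9068 = 0.14101
Sum = 4.90133
NRR = 0.48780 × 4.90133 = 2.39087

2.391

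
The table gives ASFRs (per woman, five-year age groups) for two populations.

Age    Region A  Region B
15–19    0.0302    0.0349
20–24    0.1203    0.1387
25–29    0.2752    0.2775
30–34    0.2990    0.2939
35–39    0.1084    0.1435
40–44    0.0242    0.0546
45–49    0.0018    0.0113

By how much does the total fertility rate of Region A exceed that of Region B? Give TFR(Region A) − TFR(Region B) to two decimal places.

-0.48

Region A:
  Sum of ASFRs = 0.0302 + 0.1203 + 0.2752 + 0.2990 + 0.1084 + 0.0242 + 0.0018 = 0.8591
  TFR = 5 × 0.8591 = 4.2955
Region B:
  Sum of ASFRs = 0.0349 + 0.1387 + 0.2775 + 0.2939 + 0.1435 + 0.0546 + 0.0113 = 0.9544
  TFR = 5 × 0.9544 = 4.772
Difference = 4.2955 − 4.772 = -0.4765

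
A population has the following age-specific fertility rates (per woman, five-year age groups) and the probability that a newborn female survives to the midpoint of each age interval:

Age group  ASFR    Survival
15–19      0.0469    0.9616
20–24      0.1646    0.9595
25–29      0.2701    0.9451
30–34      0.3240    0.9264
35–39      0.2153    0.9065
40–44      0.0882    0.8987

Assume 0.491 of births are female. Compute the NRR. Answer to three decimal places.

Proportion female at birth = 0.491.
Each age group contributes 5 × ASFR × survival:
  15–19: 5 × 0.0469 × 0.9616 = 0.22550
  20–24: 5 × 0.1646 × 0.9595 = 0.78967
  25–29: 5 × 0.2701 × 0.9451 = 1.27636
  30–34: 5 × 0.3240 × 0.9264 = 1.50077
  35–39: 5 × 0.2153 × 0.9065 = 0.97585
  40–44: 5 × 0.0882 × 0.8987 = 0.39633
Sum = 5.16448
NRR = 0.491 × 5.16448 = 2.53576
NRR > 1, so each generation more than replaces itself.

2.536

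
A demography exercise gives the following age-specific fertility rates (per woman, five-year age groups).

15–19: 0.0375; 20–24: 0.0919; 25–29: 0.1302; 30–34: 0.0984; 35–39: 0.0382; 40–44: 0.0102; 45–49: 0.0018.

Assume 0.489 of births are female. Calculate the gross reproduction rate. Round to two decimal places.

1.00

Proportion female at birth = 0.489.
Sum of ASFRs = 0.0375 + 0.0919 + 0.1302 + 0.0984 + 0.0382 + 0.0102 + 0.0018 = 0.4082
TFR = 5 × 0.4082 = 2.041
GRR = 0.489 × 2.041 = 0.99805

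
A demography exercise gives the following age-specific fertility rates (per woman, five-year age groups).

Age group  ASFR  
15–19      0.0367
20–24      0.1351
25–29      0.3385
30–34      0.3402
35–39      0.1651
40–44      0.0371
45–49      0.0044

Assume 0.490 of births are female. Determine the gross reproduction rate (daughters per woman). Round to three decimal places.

Proportion female at birth = 0.490.
Sum of ASFRs = 0.0367 + 0.1351 + 0.3385 + 0.3402 + 0.1651 + 0.0371 + 0.0044 = 1.0571
TFR = 5 × 1.0571 = 5.2855
GRR = 0.490 × 5.2855 = 2.58990

2.590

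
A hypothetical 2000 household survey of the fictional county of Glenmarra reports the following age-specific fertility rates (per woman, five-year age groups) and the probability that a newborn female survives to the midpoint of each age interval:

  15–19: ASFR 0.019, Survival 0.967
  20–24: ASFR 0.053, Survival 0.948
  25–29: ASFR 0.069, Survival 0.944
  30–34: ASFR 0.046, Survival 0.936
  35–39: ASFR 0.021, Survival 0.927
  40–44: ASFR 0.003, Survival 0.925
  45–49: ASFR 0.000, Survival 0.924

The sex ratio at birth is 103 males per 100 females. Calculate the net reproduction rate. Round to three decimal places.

0.490

Proportion female at birth = 100 / (100 + 103) = 0.49261.
Survival-weighted fertility by age (5·fₓ·Sₓ):
  15–19: 5 × 0.019 × 0.967 = 0.09187
  20–24: 5 × 0.053 × 0.948 = 0.25122
  25–29: 5 × 0.069 × 0.944 = 0.32568
  30–34: 5 × 0.046 × 0.936 = 0.21528
  35–39: 5 × 0.021 × 0.927 = 0.09734
  40–44: 5 × 0.003 × 0.925 = 0.01388
  45–49: 5 × 0.000 × 0.924 = 0.00000
Sum = 0.99527
NRR = 0.49261 × 0.99527 = 0.49028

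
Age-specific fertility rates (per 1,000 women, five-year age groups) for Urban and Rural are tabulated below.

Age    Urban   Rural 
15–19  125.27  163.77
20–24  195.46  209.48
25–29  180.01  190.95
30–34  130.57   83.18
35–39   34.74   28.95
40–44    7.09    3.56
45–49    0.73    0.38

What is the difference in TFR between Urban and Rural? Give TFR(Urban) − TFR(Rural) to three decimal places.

Urban:
  Sum of ASFRs = 125.27 + 195.46 + 180.01 + 130.57 + 34.74 + 7.09 + 0.73 = 673.87
  TFR = 5 × 673.87 / 1000 = 3.36935
Rural:
  Sum of ASFRs = 163.77 + 209.48 + 190.95 + 83.18 + 28.95 + 3.56 + 0.38 = 680.27
  TFR = 5 × 680.27 / 1000 = 3.40135
Difference = 3.36935 − 3.40135 = -0.032

-0.032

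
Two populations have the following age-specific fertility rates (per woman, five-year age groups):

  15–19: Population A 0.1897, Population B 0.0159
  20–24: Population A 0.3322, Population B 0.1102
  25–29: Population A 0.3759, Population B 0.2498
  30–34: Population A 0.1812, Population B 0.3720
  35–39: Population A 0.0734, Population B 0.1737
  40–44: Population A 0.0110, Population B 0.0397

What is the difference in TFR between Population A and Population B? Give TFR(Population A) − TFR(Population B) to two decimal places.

Population A:
  Sum of ASFRs = 0.1897 + 0.3322 + 0.3759 + 0.1812 + 0.0734 + 0.0110 = 1.1634
  TFR = 5 × 1.1634 = 5.817
Population B:
  Sum of ASFRs = 0.0159 + 0.1102 + 0.2498 + 0.3720 + 0.1737 + 0.0397 = 0.9613
  TFR = 5 × 0.9613 = 4.8065
Difference = 5.817 − 4.8065 = 1.0105

1.01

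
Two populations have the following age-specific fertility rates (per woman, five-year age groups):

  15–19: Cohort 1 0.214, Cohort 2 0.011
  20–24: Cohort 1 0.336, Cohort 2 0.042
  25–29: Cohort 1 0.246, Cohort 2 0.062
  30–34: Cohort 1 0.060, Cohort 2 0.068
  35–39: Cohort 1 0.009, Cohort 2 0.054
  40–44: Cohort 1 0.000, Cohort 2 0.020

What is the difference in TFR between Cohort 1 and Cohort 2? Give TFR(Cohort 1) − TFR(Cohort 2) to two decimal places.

3.04

Cohort 1:
  Sum of ASFRs = 0.214 + 0.336 + 0.246 + 0.060 + 0.009 + 0.000 = 0.865
  TFR = 5 × 0.865 = 4.325
Cohort 2:
  Sum of ASFRs = 0.011 + 0.042 + 0.062 + 0.068 + 0.054 + 0.020 = 0.257
  TFR = 5 × 0.257 = 1.285
Difference = 4.325 − 1.285 = 3.04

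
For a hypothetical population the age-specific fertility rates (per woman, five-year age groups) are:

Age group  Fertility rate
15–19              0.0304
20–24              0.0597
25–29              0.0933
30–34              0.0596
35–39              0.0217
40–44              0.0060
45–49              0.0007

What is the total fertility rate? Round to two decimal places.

Sum of ASFRs = 0.0304 + 0.0597 + 0.0933 + 0.0596 + 0.0217 + 0.0060 + 0.0007 = 0.2714
TFR = 5 × 0.2714 = 1.357

1.36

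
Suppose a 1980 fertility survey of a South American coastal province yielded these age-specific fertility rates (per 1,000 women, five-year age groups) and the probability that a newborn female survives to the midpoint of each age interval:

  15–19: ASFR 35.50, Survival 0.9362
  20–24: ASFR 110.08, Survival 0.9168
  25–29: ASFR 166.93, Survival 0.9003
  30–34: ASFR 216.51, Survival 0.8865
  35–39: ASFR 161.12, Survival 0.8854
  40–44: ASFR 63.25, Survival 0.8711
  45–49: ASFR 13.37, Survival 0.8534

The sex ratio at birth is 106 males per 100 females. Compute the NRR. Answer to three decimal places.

Proportion female at birth = 100 / (100 + 106) = 0.48544.
Survival-weighted fertility by age (5·fₓ·Sₓ):
  15–19: 5 × 35.50/1000 × 0.9362 = 0.16618
  20–24: 5 × 110.08/1000 × 0.9168 = 0.50461
  25–29: 5 × 166.93/1000 × 0.9003 = 0.75144
  30–34: 5 × 216.51/1000 × 0.8865 = 0.95968
  35–39: 5 × 161.12/1000 × 0.8854 = 0.71328
  40–44: 5 × 63.25/1000 × 0.8711 = 0.27549
  45–49: 5 × 13.37/1000 × 0.8534 = 0.05705
Sum = 3.42773
NRR = 0.48544 × 3.42773 = 1.66396
With NRR above 1 the population is above replacement fertility.

1.664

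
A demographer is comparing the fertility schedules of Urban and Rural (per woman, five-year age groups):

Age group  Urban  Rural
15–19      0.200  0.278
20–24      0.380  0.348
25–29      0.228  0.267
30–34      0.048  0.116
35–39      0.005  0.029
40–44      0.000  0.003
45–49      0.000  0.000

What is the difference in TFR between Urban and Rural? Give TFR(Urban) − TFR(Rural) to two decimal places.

Urban:
  Sum of ASFRs = 0.200 + 0.380 + 0.228 + 0.048 + 0.005 + 0.000 + 0.000 = 0.861
  TFR = 5 × 0.861 = 4.305
Rural:
  Sum of ASFRs = 0.278 + 0.348 + 0.267 + 0.116 + 0.029 + 0.003 + 0.000 = 1.041
  TFR = 5 × 1.041 = 5.205
Difference = 4.305 − 5.205 = -0.9

-0.90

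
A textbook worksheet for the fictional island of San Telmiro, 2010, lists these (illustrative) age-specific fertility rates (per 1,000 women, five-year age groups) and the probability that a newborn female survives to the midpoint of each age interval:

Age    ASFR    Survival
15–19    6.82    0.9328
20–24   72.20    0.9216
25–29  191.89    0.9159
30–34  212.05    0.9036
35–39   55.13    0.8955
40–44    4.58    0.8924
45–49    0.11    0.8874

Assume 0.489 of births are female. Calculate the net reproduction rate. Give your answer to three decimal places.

Proportion female at birth = 0.489.
Per-age-group product (5 × ASFR × survival probability):
  15–19: 5 × 6.82/1000 × 0.9328 = 0.03181
  20–24: 5 × 72.20/1000 × 0.9216 = 0.33270
  25–29: 5 × 191.89/1000 × 0.9159 = 0.87876
  30–34: 5 × 212.05/1000 × 0.9036 = 0.95804
  35–39: 5 × 55.13/1000 × 0.8955 = 0.24684
  40–44: 5 × 4.58/1000 × 0.8924 = 0.02044
  45–49: 5 × 0.11/1000 × 0.8874 = 0.00049
Sum = 2.46908
NRR = 0.489 × 2.46908 = 1.20738
NRR > 1, so each generation more than replaces itself.

1.207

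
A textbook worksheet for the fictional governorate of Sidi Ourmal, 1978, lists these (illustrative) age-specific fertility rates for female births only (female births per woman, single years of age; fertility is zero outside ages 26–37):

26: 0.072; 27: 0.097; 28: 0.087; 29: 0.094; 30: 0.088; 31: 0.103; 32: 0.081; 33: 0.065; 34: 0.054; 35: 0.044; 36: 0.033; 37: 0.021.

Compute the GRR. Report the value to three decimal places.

0.839

Sum of female ASFRs = 0.072 + 0.097 + 0.087 + 0.094 + 0.088 + 0.103 + 0.081 + 0.065 + 0.054 + 0.044 + 0.033 + 0.021 = 0.839
GRR = 0.839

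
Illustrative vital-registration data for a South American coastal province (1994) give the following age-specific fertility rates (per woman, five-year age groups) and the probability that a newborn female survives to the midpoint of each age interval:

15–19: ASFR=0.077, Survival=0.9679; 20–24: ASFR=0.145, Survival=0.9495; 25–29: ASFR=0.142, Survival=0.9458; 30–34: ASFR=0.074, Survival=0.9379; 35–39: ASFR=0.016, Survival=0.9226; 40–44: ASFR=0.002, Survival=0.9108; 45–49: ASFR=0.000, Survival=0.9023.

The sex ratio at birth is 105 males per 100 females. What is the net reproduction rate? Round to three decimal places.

Proportion female at birth = 100 / (100 + 105) = 0.48780.
Each age group contributes 5 × ASFR × survival:
  15–19: 5 × 0.077 × 0.9679 = 0.37264
  20–24: 5 × 0.145 × 0.9495 = 0.68839
  25–29: 5 × 0.142 × 0.9458 = 0.67152
  30–34: 5 × 0.074 × 0.9379 = 0.34702
  35–39: 5 × 0.016 × 0.9226 = 0.07381
  40–44: 5 × 0.002 × 0.9108 = 0.00911
  45–49: 5 × 0.000 × 0.9023 = 0.00000
Sum = 2.16249
NRR = 0.48780 × 2.16249 = 1.05486

1.055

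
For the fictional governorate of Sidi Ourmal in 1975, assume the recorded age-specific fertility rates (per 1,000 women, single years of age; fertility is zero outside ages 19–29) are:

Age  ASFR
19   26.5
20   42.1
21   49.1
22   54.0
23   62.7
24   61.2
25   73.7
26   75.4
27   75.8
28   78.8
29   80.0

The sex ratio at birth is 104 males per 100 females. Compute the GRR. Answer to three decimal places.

Proportion female at birth = 100 / (100 + 104) = 0.49020.
Sum of ASFRs = 26.5 + 42.1 + 49.1 + 54.0 + 62.7 + 61.2 + 73.7 + 75.4 + 75.8 + 78.8 + 80.0 = 679.3
TFR = 679.3 / 1000 = 0.6793
GRR = 0.49020 × 0.6793 = 0.33299

0.333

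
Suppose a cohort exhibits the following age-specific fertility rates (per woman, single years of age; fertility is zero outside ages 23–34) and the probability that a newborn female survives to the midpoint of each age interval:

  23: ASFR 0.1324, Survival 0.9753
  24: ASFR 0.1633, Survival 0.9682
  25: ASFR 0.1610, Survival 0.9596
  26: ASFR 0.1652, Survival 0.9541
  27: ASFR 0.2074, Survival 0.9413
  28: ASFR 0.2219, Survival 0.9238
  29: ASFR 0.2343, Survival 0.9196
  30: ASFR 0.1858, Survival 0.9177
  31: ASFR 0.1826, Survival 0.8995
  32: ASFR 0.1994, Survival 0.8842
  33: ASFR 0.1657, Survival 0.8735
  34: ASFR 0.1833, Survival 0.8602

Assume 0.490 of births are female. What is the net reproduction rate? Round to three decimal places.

Proportion female at birth = 0.490.
Survival-weighted fertility by age (1·fₓ·Sₓ):
  23: 1 × 0.1324 × 0.9753 = 0.12913
  24: 1 × 0.1633 × 0.9682 = 0.15811
  25: 1 × 0.1610 × 0.9596 = 0.15450
  26: 1 × 0.1652 × 0.9541 = 0.15762
  27: 1 × 0.2074 × 0.9413 = 0.19523
  28: 1 × 0.2219 × 0.9238 = 0.20499
  29: 1 × 0.2343 × 0.9196 = 0.21546
  30: 1 × 0.1858 × 0.9177 = 0.17051
  31: 1 × 0.1826 × 0.8995 = 0.16425
  32: 1 × 0.1994 × 0.8842 = 0.17631
  33: 1 × 0.1657 × 0.8735 = 0.14474
  34: 1 × 0.1833 × 0.8602 = 0.15767
Sum = 2.02852
NRR = 0.490 × 2.02852 = 0.99397
NRR < 1, so the cohort does not fully replace itself.

0.994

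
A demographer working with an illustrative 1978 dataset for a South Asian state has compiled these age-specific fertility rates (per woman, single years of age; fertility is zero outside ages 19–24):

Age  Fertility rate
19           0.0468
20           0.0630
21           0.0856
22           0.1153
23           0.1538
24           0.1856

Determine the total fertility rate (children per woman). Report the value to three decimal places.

Sum of ASFRs = 0.0468 + 0.0630 + 0.0856 + 0.1153 + 0.1538 + 0.1856 = 0.6501
TFR = 0.6501

0.650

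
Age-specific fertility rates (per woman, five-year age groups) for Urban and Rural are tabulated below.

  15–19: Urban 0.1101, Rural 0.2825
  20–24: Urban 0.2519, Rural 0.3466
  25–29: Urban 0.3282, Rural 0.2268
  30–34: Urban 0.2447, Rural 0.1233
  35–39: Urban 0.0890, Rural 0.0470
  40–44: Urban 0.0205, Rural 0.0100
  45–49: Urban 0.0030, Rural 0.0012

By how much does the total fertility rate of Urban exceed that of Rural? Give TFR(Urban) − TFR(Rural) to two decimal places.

Urban:
  Sum of ASFRs = 0.1101 + 0.2519 + 0.3282 + 0.2447 + 0.0890 + 0.0205 + 0.0030 = 1.0474
  TFR = 5 × 1.0474 = 5.237
Rural:
  Sum of ASFRs = 0.2825 + 0.3466 + 0.2268 + 0.1233 + 0.0470 + 0.0100 + 0.0012 = 1.0374
  TFR = 5 × 1.0374 = 5.187
Difference = 5.237 − 5.187 = 0.05

0.05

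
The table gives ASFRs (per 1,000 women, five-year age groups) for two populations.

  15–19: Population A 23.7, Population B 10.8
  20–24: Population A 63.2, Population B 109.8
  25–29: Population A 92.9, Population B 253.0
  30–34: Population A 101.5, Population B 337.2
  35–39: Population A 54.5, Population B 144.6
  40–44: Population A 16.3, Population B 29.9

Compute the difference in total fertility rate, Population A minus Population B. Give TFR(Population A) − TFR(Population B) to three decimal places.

Population A:
  Sum of ASFRs = 23.7 + 63.2 + 92.9 + 101.5 + 54.5 + 16.3 = 352.1
  TFR = 5 × 352.1 / 1000 = 1.7605
Population B:
  Sum of ASFRs = 10.8 + 109.8 + 253.0 + 337.2 + 144.6 + 29.9 = 885.3
  TFR = 5 × 885.3 / 1000 = 4.4265
Difference = 1.7605 − 4.4265 = -2.666

-2.666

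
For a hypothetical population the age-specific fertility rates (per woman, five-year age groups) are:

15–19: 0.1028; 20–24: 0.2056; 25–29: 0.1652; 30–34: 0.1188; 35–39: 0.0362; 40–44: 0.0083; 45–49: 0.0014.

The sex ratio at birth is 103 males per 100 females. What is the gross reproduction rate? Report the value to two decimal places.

1.57

Proportion female at birth = 100 / (100 + 103) = 0.49261.
Sum of ASFRs = 0.1028 + 0.2056 + 0.1652 + 0.1188 + 0.0362 + 0.0083 + 0.0014 = 0.6383
TFR = 5 × 0.6383 = 3.1915
GRR = 0.49261 × 3.1915 = 1.57216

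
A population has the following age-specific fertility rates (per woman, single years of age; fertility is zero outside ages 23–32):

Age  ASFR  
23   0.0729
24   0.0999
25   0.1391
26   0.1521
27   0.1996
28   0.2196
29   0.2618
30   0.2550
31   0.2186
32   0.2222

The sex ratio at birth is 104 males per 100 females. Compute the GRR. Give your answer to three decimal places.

0.902

Proportion female at birth = 100 / (100 + 104) = 0.49020.
Sum of ASFRs = 0.0729 + 0.0999 + 0.1391 + 0.1521 + 0.1996 + 0.2196 + 0.2618 + 0.2550 + 0.2186 + 0.2222 = 1.8408
TFR = 1.8408
GRR = 0.49020 × 1.8408 = 0.90236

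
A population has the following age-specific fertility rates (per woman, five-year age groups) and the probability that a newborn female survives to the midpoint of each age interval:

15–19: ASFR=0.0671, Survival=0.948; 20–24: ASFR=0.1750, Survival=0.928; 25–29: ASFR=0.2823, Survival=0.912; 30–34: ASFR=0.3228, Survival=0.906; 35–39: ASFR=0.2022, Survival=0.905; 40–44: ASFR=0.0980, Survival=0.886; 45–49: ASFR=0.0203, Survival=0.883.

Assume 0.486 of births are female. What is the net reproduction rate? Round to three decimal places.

2.585

Proportion female at birth = 0.486.
Each age group contributes 5 × ASFR × survival:
  15–19: 5 × 0.0671 × 0.948 = 0.31805
  20–24: 5 × 0.1750 × 0.928 = 0.81200
  25–29: 5 × 0.2823 × 0.912 = 1.28729
  30–34: 5 × 0.3228 × 0.906 = 1.46228
  35–39: 5 × 0.2022 × 0.905 = 0.91496
  40–44: 5 × 0.0980 × 0.886 = 0.43414
  45–49: 5 × 0.0203 × 0.883 = 0.08962
Sum = 5.31834
NRR = 0.486 × 5.31834 = 2.58471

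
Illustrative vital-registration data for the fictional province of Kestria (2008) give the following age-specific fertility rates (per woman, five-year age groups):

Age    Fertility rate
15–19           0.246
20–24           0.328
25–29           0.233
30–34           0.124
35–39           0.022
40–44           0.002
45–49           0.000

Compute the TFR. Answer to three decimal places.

Sum of ASFRs = 0.246 + 0.328 + 0.233 + 0.124 + 0.022 + 0.002 + 0.000 = 0.955
TFR = 5 × 0.955 = 4.775

4.775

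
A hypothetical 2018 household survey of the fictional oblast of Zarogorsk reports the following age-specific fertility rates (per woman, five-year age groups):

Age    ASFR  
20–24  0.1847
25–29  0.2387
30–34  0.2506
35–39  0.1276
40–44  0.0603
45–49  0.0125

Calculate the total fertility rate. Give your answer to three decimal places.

Sum of ASFRs = 0.1847 + 0.2387 + 0.2506 + 0.1276 + 0.0603 + 0.0125 = 0.8744
TFR = 5 × 0.8744 = 4.372

4.372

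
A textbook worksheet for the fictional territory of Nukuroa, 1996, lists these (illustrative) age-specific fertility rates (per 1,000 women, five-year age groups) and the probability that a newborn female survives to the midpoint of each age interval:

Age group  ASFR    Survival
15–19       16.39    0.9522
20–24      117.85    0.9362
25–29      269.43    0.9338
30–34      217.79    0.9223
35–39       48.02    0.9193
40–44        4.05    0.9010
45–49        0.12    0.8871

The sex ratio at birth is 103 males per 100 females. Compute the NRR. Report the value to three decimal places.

1.543

Proportion female at birth = 100 / (100 + 103) = 0.49261.
Each age group contributes 5 × ASFR × survival:
  15–19: 5 × 16.39/1000 × 0.9522 = 0.07803
  20–24: 5 × 117.85/1000 × 0.9362 = 0.55166
  25–29: 5 × 269.43/1000 × 0.9338 = 1.25797
  30–34: 5 × 217.79/1000 × 0.9223 = 1.00434
  35–39: 5 × 48.02/1000 × 0.9193 = 0.22072
  40–44: 5 × 4.05/1000 × 0.9010 = 0.01825
  45–49: 5 × 0.12/1000 × 0.8871 = 0.00053
Sum = 3.13150
NRR = 0.49261 × 3.13150 = 1.54261
An NRR exceeding 1 indicates intrinsic growth under these rates.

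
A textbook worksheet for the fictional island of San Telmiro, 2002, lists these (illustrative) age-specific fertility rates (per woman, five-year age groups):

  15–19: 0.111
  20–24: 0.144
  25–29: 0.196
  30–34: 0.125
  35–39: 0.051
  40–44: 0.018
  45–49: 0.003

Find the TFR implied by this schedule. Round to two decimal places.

Sum of ASFRs = 0.111 + 0.144 + 0.196 + 0.125 + 0.051 + 0.018 + 0.003 = 0.648
TFR = 5 × 0.648 = 3.24

3.24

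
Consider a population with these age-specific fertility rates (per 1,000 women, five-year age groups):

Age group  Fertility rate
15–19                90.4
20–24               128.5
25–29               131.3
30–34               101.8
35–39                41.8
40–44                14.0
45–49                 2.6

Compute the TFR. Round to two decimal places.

2.55

Sum of ASFRs = 90.4 + 128.5 + 131.3 + 101.8 + 41.8 + 14.0 + 2.6 = 510.4
TFR = 5 × 510.4 / 1000 = 2.552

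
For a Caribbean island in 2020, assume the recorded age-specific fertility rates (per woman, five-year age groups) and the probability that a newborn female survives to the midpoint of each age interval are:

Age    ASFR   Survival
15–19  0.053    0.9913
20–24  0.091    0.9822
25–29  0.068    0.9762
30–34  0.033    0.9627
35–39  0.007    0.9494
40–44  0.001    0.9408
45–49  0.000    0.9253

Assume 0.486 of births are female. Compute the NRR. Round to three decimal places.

Proportion female at birth = 0.486.
Each age group contributes 5 × ASFR × survival:
  15–19: 5 × 0.053 × 0.9913 = 0.26269
  20–24: 5 × 0.091 × 0.9822 = 0.44690
  25–29: 5 × 0.068 × 0.9762 = 0.33191
  30–34: 5 × 0.033 × 0.9627 = 0.15885
  35–39: 5 × 0.007 × 0.9494 = 0.03323
  40–44: 5 × 0.001 × 0.9408 = 0.00470
  45–49: 5 × 0.000 × 0.9253 = 0.00000
Sum = 1.23828
NRR = 0.486 × 1.23828 = 0.60180

0.602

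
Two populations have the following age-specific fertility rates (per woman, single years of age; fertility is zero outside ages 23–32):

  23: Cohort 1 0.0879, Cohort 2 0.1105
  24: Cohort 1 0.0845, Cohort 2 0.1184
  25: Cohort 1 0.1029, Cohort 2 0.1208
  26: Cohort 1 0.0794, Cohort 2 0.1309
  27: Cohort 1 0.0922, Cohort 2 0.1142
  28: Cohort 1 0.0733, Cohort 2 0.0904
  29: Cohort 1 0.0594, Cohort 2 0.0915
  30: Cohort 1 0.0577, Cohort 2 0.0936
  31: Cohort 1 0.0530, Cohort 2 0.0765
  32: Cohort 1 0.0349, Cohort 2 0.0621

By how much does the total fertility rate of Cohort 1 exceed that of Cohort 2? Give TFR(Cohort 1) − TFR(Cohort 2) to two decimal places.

Cohort 1:
  Sum of ASFRs = 0.0879 + 0.0845 + 0.1029 + 0.0794 + 0.0922 + 0.0733 + 0.0594 + 0.0577 + 0.0530 + 0.0349 = 0.7252
  TFR = 0.7252
Cohort 2:
  Sum of ASFRs = 0.1105 + 0.1184 + 0.1208 + 0.1309 + 0.1142 + 0.0904 + 0.0915 + 0.0936 + 0.0765 + 0.0621 = 1.0089
  TFR = 1.0089
Difference = 0.7252 − 1.0089 = -0.2837

-0.28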